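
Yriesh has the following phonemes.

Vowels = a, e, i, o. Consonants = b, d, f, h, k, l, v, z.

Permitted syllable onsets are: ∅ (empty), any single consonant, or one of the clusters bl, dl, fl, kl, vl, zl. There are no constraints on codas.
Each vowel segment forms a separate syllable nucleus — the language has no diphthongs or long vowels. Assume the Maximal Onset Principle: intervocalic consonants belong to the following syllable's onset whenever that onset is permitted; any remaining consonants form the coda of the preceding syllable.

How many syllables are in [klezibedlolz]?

4

Nuclei (vowels): e, i, e, o → 4 syllables.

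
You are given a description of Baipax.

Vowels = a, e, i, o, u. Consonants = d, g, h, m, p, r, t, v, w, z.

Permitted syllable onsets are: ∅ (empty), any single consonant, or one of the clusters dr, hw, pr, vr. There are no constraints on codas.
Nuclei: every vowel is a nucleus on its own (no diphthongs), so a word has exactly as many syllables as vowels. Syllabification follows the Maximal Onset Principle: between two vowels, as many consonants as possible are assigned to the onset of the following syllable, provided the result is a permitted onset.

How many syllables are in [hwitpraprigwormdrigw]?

Nuclei (vowels): i, a, i, o, i → 5 syllables.

5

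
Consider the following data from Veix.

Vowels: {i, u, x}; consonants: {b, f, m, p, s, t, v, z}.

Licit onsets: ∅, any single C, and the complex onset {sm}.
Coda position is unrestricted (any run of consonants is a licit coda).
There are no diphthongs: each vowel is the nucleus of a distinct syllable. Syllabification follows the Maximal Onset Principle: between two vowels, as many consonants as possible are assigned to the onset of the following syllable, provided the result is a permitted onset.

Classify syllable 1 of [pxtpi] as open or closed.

closed

Nuclei (vowels): x, i → 2 syllables.
V1 /x/ – V2 /i/: /tp/ splits as /t/ + /p/ (/p/ is the longest suffix that is a licit onset).
So the parse is pxt.pi.
Syllable 1 is /pxt/ with coda /t/, so it is closed.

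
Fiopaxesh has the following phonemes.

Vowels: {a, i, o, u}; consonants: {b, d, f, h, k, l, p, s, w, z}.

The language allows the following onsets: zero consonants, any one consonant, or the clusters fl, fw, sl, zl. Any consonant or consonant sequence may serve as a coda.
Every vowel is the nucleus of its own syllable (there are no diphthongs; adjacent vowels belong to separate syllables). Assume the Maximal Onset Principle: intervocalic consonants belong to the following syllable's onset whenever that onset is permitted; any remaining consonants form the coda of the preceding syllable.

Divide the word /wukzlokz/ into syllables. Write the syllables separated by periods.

Nuclei (vowels): u, o → 2 syllables.
σ1/σ2 boundary: cluster /kzl/ — the longest permitted-onset suffix is /zl/; onset = /zl/, preceding coda = /k/.

wuk.zlokz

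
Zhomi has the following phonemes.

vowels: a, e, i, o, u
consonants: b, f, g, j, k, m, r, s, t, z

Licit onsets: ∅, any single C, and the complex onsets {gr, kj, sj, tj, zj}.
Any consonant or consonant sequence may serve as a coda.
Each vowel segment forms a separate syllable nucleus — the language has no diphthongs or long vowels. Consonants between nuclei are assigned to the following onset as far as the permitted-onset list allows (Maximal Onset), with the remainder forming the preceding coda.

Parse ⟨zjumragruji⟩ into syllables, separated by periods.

Vowels present: u, a, u, i; each is a nucleus, giving 4 syllables.
Between /u/ (V1) and /a/ (V2): /mr/ splits as /m/ + /r/ (/r/ is the longest suffix that is a licit onset).
Between /a/ (V2) and /u/ (V3): /gr/ — entire cluster is a permitted onset → onset /gr/, coda ∅.
Between /u/ (V3) and /i/ (V4): just /j/ — single C goes to the following onset.

zjum.ra.gru.ji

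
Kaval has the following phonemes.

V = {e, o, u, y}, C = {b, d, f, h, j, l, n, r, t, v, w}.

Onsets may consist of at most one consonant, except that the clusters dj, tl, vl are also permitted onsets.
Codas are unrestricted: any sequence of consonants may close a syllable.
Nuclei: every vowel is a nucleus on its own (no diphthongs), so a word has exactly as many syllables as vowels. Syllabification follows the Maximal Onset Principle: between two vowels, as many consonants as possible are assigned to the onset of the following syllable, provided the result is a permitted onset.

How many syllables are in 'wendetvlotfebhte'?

The vowels are e, e, o, e, e — 5 nuclei, so 5 syllables.

5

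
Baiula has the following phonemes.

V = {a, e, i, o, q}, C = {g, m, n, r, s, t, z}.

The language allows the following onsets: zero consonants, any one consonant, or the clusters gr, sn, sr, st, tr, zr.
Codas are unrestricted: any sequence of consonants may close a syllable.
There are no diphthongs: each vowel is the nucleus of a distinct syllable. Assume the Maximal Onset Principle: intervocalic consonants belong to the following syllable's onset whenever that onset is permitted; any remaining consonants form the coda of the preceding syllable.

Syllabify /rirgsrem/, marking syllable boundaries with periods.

Vowels present: i, e; each is a nucleus, giving 2 syllables.
V1 /i/ – V2 /e/: /rgsr/ splits as /rg/ + /sr/ (/sr/ is the longest suffix that is a licit onset).

rirg.srem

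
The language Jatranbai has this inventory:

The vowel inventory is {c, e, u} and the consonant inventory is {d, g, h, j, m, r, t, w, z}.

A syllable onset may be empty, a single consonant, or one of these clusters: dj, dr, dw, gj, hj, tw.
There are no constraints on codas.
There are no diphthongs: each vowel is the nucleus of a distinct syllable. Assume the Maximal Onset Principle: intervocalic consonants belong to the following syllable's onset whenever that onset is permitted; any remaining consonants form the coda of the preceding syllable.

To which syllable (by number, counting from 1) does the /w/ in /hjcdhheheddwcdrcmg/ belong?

The vowels are c, e, e, c, c — 5 nuclei, so 5 syllables.
/c…e/ gap (V1→V2): /dhh/ — longest licit onset from the right is /h/, leaving /dh/ as coda.
/e…e/ gap (V2→V3): /h/ → onset of the next syllable (single consonants are always licit onsets).
/e…c/ gap (V3→V4): /ddw/ splits as /d/ + /dw/ (/dw/ is the longest suffix that is a licit onset).
/c…c/ gap (V4→V5): /dr/ — entire cluster is a permitted onset → onset /dr/, coda ∅.
Result: hjcdh.he.hed.dwc.drcmg.
The /w/ is in the onset of syllable 4 (/dwc/).

4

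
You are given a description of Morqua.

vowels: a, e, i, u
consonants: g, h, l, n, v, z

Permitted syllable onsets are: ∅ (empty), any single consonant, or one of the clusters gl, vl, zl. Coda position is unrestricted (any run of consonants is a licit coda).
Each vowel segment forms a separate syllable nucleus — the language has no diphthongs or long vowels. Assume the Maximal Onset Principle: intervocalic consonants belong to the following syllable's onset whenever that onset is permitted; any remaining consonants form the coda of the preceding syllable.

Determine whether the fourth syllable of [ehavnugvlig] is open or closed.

closed

Vowels present: e, a, u, i; each is a nucleus, giving 4 syllables.
/e…a/ gap (V1→V2): /h/ is a single consonant, so it becomes the next onset.
/a…u/ gap (V2→V3): cluster /vn/ — the longest permitted-onset suffix is /n/; onset = /n/, preceding coda = /v/.
/u…i/ gap (V3→V4): /gvl/; trying suffixes from longest down, /vl/ is the first permitted one, so coda /g/ | onset /vl/.
Result: e.hav.nug.vlig.
Syllable 4 is /vlig/ with coda /g/, so it is closed.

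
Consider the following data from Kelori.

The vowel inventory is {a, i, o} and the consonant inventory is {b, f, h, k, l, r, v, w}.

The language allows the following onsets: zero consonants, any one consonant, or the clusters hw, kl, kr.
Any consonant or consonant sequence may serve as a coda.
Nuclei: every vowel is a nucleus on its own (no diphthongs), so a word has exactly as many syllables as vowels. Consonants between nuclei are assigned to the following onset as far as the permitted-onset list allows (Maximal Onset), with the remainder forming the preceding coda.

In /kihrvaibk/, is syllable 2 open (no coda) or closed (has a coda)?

Vowels present: i, a, i; each is a nucleus, giving 3 syllables.
V1 /i/ – V2 /a/: /hrv/ splits as /hr/ + /v/ (/v/ is the longest suffix that is a licit onset).
V2 /a/ – V3 /i/: nothing intervenes; syllable break is V.V.
Result: kihr.va.ibk.
Syllable 2 is /va/; it ends in its nucleus with no coda, so it is open.

open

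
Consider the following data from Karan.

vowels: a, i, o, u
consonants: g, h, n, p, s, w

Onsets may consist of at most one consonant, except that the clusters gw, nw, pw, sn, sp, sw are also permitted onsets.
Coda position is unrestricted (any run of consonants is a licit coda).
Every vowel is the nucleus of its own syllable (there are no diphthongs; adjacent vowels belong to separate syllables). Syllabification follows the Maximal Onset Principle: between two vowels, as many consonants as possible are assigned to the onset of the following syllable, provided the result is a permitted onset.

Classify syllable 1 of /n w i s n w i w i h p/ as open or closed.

closed

Nuclei (vowels): i, i, i → 3 syllables.
/i…i/ gap (V1→V2): /snw/; trying suffixes from longest down, /nw/ is the first permitted one, so coda /s/ | onset /nw/.
/i…i/ gap (V2→V3): just /w/ — single C goes to the following onset.
Syllabification: nwis.nwi.wihp.
Syllable 1 is /nwis/ with coda /s/, so it is closed.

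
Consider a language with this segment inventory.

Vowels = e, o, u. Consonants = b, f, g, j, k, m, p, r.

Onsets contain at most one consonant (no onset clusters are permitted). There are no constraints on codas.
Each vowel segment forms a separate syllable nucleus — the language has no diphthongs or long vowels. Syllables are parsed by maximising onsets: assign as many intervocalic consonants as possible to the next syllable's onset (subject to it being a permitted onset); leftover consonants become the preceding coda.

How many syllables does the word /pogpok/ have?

2

The vowels are o, o — 2 nuclei, so 2 syllables.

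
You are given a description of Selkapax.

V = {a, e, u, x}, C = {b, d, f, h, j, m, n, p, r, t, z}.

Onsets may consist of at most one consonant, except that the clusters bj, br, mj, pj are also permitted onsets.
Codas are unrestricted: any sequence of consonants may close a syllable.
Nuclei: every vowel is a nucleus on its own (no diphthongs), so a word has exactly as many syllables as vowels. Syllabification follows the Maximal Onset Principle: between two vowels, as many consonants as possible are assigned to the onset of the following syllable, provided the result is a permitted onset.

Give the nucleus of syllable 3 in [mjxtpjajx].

x

Vowels present: x, a, x; each is a nucleus, giving 3 syllables.
The third nucleus (vowel 3 from the left) is /x/.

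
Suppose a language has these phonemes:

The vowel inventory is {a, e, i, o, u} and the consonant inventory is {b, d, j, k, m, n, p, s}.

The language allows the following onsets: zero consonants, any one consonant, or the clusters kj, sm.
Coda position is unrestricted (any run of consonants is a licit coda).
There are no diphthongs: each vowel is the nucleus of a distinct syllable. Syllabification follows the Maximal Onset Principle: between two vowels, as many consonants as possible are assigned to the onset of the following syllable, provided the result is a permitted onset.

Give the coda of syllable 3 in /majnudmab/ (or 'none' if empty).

The vowels are a, u, a — 3 nuclei, so 3 syllables.
Between /a/ (V1) and /u/ (V2): /jn/ — longest licit onset from the right is /n/, leaving /j/ as coda.
Between /u/ (V2) and /a/ (V3): /dm/; trying suffixes from longest down, /m/ is the first permitted one, so coda /d/ | onset /m/.
Putting it together: maj.nud.mab.
Syllable 3 is /mab/: onset /m/, nucleus /a/, coda /b/.

b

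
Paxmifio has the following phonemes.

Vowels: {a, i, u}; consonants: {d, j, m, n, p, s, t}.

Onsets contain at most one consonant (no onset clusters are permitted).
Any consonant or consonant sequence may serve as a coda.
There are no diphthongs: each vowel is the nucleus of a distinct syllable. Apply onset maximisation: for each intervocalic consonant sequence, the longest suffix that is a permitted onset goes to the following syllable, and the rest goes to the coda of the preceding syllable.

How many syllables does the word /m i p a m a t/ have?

3

The vowels are i, a, a — 3 nuclei, so 3 syllables.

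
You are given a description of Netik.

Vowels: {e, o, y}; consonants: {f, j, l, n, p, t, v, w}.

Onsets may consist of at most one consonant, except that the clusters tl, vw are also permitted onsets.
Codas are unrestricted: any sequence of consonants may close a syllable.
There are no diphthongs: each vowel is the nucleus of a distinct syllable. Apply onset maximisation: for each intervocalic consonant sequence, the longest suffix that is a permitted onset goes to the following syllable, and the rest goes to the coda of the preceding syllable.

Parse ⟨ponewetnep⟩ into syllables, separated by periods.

The vowels are o, e, e, e — 4 nuclei, so 4 syllables.
V1 /o/ – V2 /e/: /n/ → onset of the next syllable (single consonants are always licit onsets).
V2 /e/ – V3 /e/: /w/ → onset of the next syllable (single consonants are always licit onsets).
V3 /e/ – V4 /e/: /tn/ — longest licit onset from the right is /n/, leaving /t/ as coda.

po.ne.wet.nep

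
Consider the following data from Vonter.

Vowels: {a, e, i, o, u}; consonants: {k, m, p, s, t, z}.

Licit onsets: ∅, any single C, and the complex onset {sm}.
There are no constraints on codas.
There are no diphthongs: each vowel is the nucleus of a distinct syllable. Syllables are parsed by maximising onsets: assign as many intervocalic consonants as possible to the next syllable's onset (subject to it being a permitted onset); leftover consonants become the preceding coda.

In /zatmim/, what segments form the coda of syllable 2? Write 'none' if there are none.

Vowels present: a, i; each is a nucleus, giving 2 syllables.
/a…i/ gap (V1→V2): cluster /tm/ — the longest permitted-onset suffix is /m/; onset = /m/, preceding coda = /t/.
Putting it together: zat.mim.
Syllable 2 is /mim/: onset /m/, nucleus /i/, coda /m/.

m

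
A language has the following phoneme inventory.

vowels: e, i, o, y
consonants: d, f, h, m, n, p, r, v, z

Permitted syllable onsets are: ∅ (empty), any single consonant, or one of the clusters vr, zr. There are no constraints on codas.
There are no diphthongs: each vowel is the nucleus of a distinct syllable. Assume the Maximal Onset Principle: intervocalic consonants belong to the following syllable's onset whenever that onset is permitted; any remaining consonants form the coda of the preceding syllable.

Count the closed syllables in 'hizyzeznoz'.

Nuclei (vowels): i, y, e, o → 4 syllables.
Between /i/ (V1) and /y/ (V2): /z/ is a single consonant, so it becomes the next onset.
Between /y/ (V2) and /e/ (V3): just /z/ — single C goes to the following onset.
Between /e/ (V3) and /o/ (V4): /zn/ splits as /z/ + /n/ (/n/ is the longest suffix that is a licit onset).
Syllabification: hi.zy.zez.noz.
Classifying each syllable: /hi/ (open), /zy/ (open), /zez/ (closed), /noz/ (closed).
Closed syllables: 2.

2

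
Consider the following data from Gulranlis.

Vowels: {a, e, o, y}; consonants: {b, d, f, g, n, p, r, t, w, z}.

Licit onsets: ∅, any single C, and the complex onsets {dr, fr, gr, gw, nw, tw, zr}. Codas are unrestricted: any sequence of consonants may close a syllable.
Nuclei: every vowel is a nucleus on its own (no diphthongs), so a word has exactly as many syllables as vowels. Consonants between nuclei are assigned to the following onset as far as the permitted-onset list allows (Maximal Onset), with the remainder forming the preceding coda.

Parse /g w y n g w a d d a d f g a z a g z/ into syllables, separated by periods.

Vowels present: y, a, a, a, a; each is a nucleus, giving 5 syllables.
/y…a/ gap (V1→V2): cluster /ngw/ — the longest permitted-onset suffix is /gw/; onset = /gw/, preceding coda = /n/.
/a…a/ gap (V2→V3): cluster /dd/ — the longest permitted-onset suffix is /d/; onset = /d/, preceding coda = /d/.
/a…a/ gap (V3→V4): /dfg/; trying suffixes from longest down, /g/ is the first permitted one, so coda /df/ | onset /g/.
/a…a/ gap (V4→V5): just /z/ — single C goes to the following onset.

gwyn.gwad.dadf.ga.zagz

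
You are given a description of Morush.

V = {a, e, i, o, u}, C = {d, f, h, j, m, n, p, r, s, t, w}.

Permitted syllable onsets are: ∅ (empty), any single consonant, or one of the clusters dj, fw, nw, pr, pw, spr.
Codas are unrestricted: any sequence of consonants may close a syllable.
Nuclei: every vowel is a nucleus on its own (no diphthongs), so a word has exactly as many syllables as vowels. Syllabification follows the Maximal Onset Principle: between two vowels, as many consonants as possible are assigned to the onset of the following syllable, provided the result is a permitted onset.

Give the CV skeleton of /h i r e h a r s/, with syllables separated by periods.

Vowels present: i, e, a; each is a nucleus, giving 3 syllables.
V1 /i/ – V2 /e/: just /r/ — single C goes to the following onset.
V2 /e/ – V3 /a/: /h/ is a single consonant, so it becomes the next onset.
So the parse is hi.re.hars.
Mapping each syllable to C/V: /hi/ → CV, /re/ → CV, /hars/ → CVCC.

CV.CV.CVCC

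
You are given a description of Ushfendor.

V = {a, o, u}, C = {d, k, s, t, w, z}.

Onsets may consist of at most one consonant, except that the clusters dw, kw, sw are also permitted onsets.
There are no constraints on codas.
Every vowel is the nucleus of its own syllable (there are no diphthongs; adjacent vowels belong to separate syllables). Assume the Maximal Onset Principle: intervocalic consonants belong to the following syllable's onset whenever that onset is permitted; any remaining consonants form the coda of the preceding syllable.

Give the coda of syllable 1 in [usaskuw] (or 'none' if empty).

none

Nuclei (vowels): u, a, u → 3 syllables.
/u…a/ gap (V1→V2): /s/ is a single consonant, so it becomes the next onset.
/a…u/ gap (V2→V3): cluster /sk/ — the longest permitted-onset suffix is /k/; onset = /k/, preceding coda = /s/.
Result: u.sas.kuw.
Syllable 1 is /u/: onset ∅, nucleus /u/, coda ∅.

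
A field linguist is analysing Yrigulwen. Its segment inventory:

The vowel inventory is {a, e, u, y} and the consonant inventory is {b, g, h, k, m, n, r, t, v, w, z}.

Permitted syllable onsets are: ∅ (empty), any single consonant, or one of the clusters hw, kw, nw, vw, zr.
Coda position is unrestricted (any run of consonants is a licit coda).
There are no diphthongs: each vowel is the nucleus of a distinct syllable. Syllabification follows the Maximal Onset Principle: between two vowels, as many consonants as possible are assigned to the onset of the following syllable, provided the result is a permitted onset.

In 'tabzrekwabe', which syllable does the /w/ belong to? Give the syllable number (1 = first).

Vowels present: a, e, a, e; each is a nucleus, giving 4 syllables.
/a…e/ gap (V1→V2): /bzr/; trying suffixes from longest down, /zr/ is the first permitted one, so coda /b/ | onset /zr/.
/e…a/ gap (V2→V3): /kw/ — entire cluster is a permitted onset → onset /kw/, coda ∅.
/a…e/ gap (V3→V4): /b/ → onset of the next syllable (single consonants are always licit onsets).
So the parse is tab.zre.kwa.be.
The /w/ is in the onset of syllable 3 (/kwa/).

3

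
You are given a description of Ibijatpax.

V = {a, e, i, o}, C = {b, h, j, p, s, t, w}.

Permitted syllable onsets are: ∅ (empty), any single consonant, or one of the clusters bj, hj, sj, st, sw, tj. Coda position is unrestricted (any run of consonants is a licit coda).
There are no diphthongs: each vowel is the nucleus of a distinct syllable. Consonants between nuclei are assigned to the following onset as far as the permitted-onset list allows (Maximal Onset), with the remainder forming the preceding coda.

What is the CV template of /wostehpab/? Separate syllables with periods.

Vowels present: o, e, a; each is a nucleus, giving 3 syllables.
/o…e/ gap (V1→V2): /st/ is a licit onset in full, so it all attaches to the next syllable.
/e…a/ gap (V2→V3): /hp/ — longest licit onset from the right is /p/, leaving /h/ as coda.
So the parse is wo.steh.pab.
Mapping each syllable to C/V: /wo/ → CV, /steh/ → CCVC, /pab/ → CVC.

CV.CCVC.CVC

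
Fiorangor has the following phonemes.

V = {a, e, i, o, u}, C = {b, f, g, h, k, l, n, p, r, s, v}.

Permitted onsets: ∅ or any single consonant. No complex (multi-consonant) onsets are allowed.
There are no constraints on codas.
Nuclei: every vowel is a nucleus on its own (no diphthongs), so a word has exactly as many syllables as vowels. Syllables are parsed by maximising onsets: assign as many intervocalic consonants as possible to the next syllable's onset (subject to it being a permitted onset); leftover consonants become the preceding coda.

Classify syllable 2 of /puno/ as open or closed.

open

Vowels present: u, o; each is a nucleus, giving 2 syllables.
/u…o/ gap (V1→V2): /n/ is a single consonant, so it becomes the next onset.
Result: pu.no.
Syllable 2 is /no/; it ends in its nucleus with no coda, so it is open.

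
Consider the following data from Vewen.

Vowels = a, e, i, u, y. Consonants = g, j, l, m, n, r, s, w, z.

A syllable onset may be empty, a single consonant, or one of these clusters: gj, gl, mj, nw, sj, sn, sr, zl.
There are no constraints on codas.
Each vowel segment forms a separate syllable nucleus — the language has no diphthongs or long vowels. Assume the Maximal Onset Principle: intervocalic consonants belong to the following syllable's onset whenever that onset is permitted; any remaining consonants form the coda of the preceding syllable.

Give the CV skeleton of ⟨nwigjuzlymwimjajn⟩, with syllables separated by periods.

CCV.CCV.CCVC.CV.CCVCC

Nuclei (vowels): i, u, y, i, a → 5 syllables.
σ1/σ2 boundary: /gj/ is a licit onset in full, so it all attaches to the next syllable.
σ2/σ3 boundary: cluster /zl/ — /zl/ is itself a permitted onset, so the whole cluster goes right; preceding coda = ∅.
σ3/σ4 boundary: /mw/ splits as /m/ + /w/ (/w/ is the longest suffix that is a licit onset).
σ4/σ5 boundary: /mj/ is a licit onset in full, so it all attaches to the next syllable.
Putting it together: nwi.gju.zlym.wi.mjajn.
Mapping each syllable to C/V: /nwi/ → CCV, /gju/ → CCV, /zlym/ → CCVC, /wi/ → CV, /mjajn/ → CCVCC.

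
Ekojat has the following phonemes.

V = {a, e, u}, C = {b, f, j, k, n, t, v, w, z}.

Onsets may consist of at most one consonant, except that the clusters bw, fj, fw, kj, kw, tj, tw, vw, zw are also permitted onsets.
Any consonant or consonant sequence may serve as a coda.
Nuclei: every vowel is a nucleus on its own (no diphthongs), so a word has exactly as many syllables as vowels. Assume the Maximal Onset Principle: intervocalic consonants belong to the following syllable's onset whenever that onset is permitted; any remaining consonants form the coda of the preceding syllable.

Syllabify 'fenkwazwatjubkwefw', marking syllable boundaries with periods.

fen.kwa.zwa.tjub.kwefw

The vowels are e, a, a, u, e — 5 nuclei, so 5 syllables.
V1 /e/ – V2 /a/: /nkw/; trying suffixes from longest down, /kw/ is the first permitted one, so coda /n/ | onset /kw/.
V2 /a/ – V3 /a/: cluster /zw/ — /zw/ is itself a permitted onset, so the whole cluster goes right; preceding coda = ∅.
V3 /a/ – V4 /u/: cluster /tj/ — /tj/ is itself a permitted onset, so the whole cluster goes right; preceding coda = ∅.
V4 /u/ – V5 /e/: cluster /bkw/ — the longest permitted-onset suffix is /kw/; onset = /kw/, preceding coda = /b/.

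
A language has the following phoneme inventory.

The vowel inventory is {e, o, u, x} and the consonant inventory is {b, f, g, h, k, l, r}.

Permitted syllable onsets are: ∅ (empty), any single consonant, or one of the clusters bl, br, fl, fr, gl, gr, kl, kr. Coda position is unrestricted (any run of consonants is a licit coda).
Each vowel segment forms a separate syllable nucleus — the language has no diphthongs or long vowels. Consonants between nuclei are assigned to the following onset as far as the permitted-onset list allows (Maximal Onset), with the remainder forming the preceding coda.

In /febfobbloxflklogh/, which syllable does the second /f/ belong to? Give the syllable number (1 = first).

2

Nuclei (vowels): e, o, o, x, o → 5 syllables.
V1 /e/ – V2 /o/: /bf/ — longest licit onset from the right is /f/, leaving /b/ as coda.
V2 /o/ – V3 /o/: /bbl/ splits as /b/ + /bl/ (/bl/ is the longest suffix that is a licit onset).
V3 /o/ – V4 /x/: hiatus — the boundary sits between the two vowels.
V4 /x/ – V5 /o/: cluster /flkl/ — the longest permitted-onset suffix is /kl/; onset = /kl/, preceding coda = /fl/.
Syllabification: feb.fob.blo.xfl.klogh.
The second /f/ is in the onset of syllable 2 (/fob/).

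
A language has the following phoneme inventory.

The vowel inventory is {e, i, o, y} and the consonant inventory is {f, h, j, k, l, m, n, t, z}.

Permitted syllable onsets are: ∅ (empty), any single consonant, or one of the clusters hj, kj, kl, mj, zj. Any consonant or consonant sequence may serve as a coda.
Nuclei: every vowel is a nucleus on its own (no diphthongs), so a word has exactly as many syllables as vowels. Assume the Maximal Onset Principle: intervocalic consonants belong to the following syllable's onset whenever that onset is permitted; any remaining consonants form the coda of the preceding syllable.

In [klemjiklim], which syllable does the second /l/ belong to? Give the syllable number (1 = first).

The vowels are e, i, i — 3 nuclei, so 3 syllables.
Between /e/ (V1) and /i/ (V2): /mj/ — entire cluster is a permitted onset → onset /mj/, coda ∅.
Between /i/ (V2) and /i/ (V3): cluster /kl/ — /kl/ is itself a permitted onset, so the whole cluster goes right; preceding coda = ∅.
Result: kle.mji.klim.
The second /l/ is in the onset of syllable 3 (/klim/).

3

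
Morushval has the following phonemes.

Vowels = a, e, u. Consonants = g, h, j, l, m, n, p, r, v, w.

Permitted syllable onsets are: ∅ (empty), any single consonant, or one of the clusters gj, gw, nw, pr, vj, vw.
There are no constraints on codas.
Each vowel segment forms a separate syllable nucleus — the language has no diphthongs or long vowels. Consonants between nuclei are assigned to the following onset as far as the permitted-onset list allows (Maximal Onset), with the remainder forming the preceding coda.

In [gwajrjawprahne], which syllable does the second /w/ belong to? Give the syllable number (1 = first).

The vowels are a, a, a, e — 4 nuclei, so 4 syllables.
Between /a/ (V1) and /a/ (V2): /jrj/; trying suffixes from longest down, /j/ is the first permitted one, so coda /jr/ | onset /j/.
Between /a/ (V2) and /a/ (V3): /wpr/ splits as /w/ + /pr/ (/pr/ is the longest suffix that is a licit onset).
Between /a/ (V3) and /e/ (V4): /hn/; trying suffixes from longest down, /n/ is the first permitted one, so coda /h/ | onset /n/.
Result: gwajr.jaw.prah.ne.
The second /w/ is in the coda of syllable 2 (/jaw/).

2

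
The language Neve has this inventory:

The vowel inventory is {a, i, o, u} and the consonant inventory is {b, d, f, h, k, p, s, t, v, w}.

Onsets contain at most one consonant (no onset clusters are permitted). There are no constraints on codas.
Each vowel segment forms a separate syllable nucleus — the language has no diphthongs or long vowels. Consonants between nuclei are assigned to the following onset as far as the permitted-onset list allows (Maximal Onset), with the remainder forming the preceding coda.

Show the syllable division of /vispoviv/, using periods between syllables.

Vowels present: i, o, i; each is a nucleus, giving 3 syllables.
/i…o/ gap (V1→V2): /sp/ — longest licit onset from the right is /p/, leaving /s/ as coda.
/o…i/ gap (V2→V3): /v/ is a single consonant, so it becomes the next onset.

vis.po.viv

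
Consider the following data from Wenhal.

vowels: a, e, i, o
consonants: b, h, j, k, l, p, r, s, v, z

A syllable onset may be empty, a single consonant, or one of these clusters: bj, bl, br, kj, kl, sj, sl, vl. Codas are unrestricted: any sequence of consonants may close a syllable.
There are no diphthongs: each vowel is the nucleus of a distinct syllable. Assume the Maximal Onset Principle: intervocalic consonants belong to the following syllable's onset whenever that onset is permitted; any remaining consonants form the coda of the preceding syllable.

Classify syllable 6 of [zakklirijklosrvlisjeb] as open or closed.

closed

Vowels present: a, i, i, o, i, e; each is a nucleus, giving 6 syllables.
σ1/σ2 boundary: /kkl/ splits as /k/ + /kl/ (/kl/ is the longest suffix that is a licit onset).
σ2/σ3 boundary: just /r/ — single C goes to the following onset.
σ3/σ4 boundary: /jkl/ — longest licit onset from the right is /kl/, leaving /j/ as coda.
σ4/σ5 boundary: cluster /srvl/ — the longest permitted-onset suffix is /vl/; onset = /vl/, preceding coda = /sr/.
σ5/σ6 boundary: cluster /sj/ — /sj/ is itself a permitted onset, so the whole cluster goes right; preceding coda = ∅.
Syllabification: zak.kli.rij.klosr.vli.sjeb.
Syllable 6 is /sjeb/ with coda /b/, so it is closed.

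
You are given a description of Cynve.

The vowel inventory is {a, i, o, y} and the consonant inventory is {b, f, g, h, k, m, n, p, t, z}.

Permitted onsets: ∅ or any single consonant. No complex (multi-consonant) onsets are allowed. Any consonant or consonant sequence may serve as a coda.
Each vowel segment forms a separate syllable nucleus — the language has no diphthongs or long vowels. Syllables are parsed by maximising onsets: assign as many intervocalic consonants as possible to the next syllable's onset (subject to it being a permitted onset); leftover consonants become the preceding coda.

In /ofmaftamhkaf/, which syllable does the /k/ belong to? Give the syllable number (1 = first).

Vowels present: o, a, a, a; each is a nucleus, giving 4 syllables.
V1 /o/ – V2 /a/: cluster /fm/ — the longest permitted-onset suffix is /m/; onset = /m/, preceding coda = /f/.
V2 /a/ – V3 /a/: /ft/; trying suffixes from longest down, /t/ is the first permitted one, so coda /f/ | onset /t/.
V3 /a/ – V4 /a/: /mhk/ splits as /mh/ + /k/ (/k/ is the longest suffix that is a licit onset).
Result: of.maf.tamh.kaf.
The /k/ is in the onset of syllable 4 (/kaf/).

4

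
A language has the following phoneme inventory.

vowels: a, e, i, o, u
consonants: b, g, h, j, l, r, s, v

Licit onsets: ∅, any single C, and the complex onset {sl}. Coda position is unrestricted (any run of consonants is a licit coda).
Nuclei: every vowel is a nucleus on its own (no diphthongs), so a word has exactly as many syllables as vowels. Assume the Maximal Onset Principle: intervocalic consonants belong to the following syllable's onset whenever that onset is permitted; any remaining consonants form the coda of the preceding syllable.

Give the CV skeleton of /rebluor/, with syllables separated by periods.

The vowels are e, u, o — 3 nuclei, so 3 syllables.
Between /e/ (V1) and /u/ (V2): /bl/ — longest licit onset from the right is /l/, leaving /b/ as coda.
Between /u/ (V2) and /o/ (V3): hiatus — the boundary sits between the two vowels.
Result: reb.lu.or.
Mapping each syllable to C/V: /reb/ → CVC, /lu/ → CV, /or/ → VC.

CVC.CV.VC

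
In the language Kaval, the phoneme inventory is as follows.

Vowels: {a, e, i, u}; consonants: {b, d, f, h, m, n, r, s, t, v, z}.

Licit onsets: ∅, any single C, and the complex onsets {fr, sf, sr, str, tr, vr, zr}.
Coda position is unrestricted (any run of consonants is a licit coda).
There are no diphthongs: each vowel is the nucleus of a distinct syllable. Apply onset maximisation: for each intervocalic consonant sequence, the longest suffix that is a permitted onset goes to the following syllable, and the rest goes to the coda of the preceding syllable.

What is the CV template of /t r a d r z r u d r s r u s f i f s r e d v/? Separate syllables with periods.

Vowels present: a, u, u, i, e; each is a nucleus, giving 5 syllables.
σ1/σ2 boundary: /drzr/; trying suffixes from longest down, /zr/ is the first permitted one, so coda /dr/ | onset /zr/.
σ2/σ3 boundary: /drsr/; trying suffixes from longest down, /sr/ is the first permitted one, so coda /dr/ | onset /sr/.
σ3/σ4 boundary: cluster /sf/ — /sf/ is itself a permitted onset, so the whole cluster goes right; preceding coda = ∅.
σ4/σ5 boundary: cluster /fsr/ — the longest permitted-onset suffix is /sr/; onset = /sr/, preceding coda = /f/.
Putting it together: tradr.zrudr.sru.sfif.sredv.
Mapping each syllable to C/V: /tradr/ → CCVCC, /zrudr/ → CCVCC, /sru/ → CCV, /sfif/ → CCVC, /sredv/ → CCVCC.

CCVCC.CCVCC.CCV.CCVC.CCVCC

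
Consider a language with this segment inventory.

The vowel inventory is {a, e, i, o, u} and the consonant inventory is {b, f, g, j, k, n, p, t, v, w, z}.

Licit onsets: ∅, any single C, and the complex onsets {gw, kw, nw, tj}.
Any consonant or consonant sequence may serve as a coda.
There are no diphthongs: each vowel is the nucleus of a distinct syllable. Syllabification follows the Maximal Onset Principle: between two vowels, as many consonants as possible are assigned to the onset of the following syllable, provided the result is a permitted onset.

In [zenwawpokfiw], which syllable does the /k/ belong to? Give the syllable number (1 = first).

Vowels present: e, a, o, i; each is a nucleus, giving 4 syllables.
V1 /e/ – V2 /a/: cluster /nw/ — /nw/ is itself a permitted onset, so the whole cluster goes right; preceding coda = ∅.
V2 /a/ – V3 /o/: /wp/; trying suffixes from longest down, /p/ is the first permitted one, so coda /w/ | onset /p/.
V3 /o/ – V4 /i/: cluster /kf/ — the longest permitted-onset suffix is /f/; onset = /f/, preceding coda = /k/.
Result: ze.nwaw.pok.fiw.
The /k/ is in the coda of syllable 3 (/pok/).

3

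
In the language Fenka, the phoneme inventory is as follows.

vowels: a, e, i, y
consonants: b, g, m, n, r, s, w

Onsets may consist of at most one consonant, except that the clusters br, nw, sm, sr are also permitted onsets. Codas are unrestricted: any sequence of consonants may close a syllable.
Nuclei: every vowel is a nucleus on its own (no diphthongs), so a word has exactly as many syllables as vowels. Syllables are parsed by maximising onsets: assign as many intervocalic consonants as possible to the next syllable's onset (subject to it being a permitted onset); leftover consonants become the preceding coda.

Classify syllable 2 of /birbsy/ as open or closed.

open

The vowels are i, y — 2 nuclei, so 2 syllables.
V1 /i/ – V2 /y/: cluster /rbs/ — the longest permitted-onset suffix is /s/; onset = /s/, preceding coda = /rb/.
Syllabification: birb.sy.
Syllable 2 is /sy/; it ends in its nucleus with no coda, so it is open.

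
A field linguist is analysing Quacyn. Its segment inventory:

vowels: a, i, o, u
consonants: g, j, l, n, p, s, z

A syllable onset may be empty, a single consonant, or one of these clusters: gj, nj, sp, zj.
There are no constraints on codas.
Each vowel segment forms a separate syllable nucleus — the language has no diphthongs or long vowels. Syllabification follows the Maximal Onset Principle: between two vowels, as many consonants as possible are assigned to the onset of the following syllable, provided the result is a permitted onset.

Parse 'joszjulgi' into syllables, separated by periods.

jos.zjul.gi

The vowels are o, u, i — 3 nuclei, so 3 syllables.
σ1/σ2 boundary: /szj/ — longest licit onset from the right is /zj/, leaving /s/ as coda.
σ2/σ3 boundary: /lg/ splits as /l/ + /g/ (/g/ is the longest suffix that is a licit onset).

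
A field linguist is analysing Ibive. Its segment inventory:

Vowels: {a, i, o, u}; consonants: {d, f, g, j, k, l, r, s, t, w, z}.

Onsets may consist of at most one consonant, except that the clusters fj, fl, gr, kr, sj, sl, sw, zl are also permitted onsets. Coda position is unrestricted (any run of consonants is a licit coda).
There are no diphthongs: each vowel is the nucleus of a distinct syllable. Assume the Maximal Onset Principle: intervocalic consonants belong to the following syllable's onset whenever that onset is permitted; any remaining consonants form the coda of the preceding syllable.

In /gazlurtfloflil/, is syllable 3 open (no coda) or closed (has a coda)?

open

Vowels present: a, u, o, i; each is a nucleus, giving 4 syllables.
σ1/σ2 boundary: cluster /zl/ — /zl/ is itself a permitted onset, so the whole cluster goes right; preceding coda = ∅.
σ2/σ3 boundary: /rtfl/; trying suffixes from longest down, /fl/ is the first permitted one, so coda /rt/ | onset /fl/.
σ3/σ4 boundary: /fl/ is a licit onset in full, so it all attaches to the next syllable.
Putting it together: ga.zlurt.flo.flil.
Syllable 3 is /flo/; it ends in its nucleus with no coda, so it is open.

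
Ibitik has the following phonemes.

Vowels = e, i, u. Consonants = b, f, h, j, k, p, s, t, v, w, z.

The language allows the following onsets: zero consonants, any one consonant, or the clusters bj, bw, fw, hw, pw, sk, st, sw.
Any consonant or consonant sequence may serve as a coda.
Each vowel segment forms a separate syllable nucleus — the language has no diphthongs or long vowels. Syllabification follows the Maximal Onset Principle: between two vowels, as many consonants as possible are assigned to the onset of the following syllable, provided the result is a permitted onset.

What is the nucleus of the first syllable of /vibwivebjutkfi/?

The vowels are i, i, e, u, i — 5 nuclei, so 5 syllables.
The first nucleus (vowel 1 from the left) is /i/.

i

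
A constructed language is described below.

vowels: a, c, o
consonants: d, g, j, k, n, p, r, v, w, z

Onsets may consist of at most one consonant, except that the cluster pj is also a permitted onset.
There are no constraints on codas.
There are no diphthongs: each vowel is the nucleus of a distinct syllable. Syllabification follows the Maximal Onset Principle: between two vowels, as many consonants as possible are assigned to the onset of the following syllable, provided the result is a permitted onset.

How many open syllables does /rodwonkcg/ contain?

0

Vowels present: o, o, c; each is a nucleus, giving 3 syllables.
σ1/σ2 boundary: /dw/ splits as /d/ + /w/ (/w/ is the longest suffix that is a licit onset).
σ2/σ3 boundary: /nk/ splits as /n/ + /k/ (/k/ is the longest suffix that is a licit onset).
Putting it together: rod.won.kcg.
Classifying each syllable: /rod/ (closed), /won/ (closed), /kcg/ (closed).
Open syllables: 0.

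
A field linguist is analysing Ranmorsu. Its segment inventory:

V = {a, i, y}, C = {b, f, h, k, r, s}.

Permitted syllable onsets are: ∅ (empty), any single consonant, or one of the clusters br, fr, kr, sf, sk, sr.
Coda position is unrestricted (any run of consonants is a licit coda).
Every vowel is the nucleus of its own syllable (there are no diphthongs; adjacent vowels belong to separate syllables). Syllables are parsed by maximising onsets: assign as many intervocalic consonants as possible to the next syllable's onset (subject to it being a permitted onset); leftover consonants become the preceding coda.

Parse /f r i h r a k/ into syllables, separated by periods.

frih.rak

Vowels present: i, a; each is a nucleus, giving 2 syllables.
Between /i/ (V1) and /a/ (V2): /hr/ splits as /h/ + /r/ (/r/ is the longest suffix that is a licit onset).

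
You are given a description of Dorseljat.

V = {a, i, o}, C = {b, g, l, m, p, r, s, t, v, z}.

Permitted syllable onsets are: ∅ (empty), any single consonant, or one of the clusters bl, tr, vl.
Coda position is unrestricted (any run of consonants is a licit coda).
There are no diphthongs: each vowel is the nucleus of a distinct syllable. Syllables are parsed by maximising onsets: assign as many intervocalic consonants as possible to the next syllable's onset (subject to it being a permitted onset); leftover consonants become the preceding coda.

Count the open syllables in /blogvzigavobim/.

Nuclei (vowels): o, i, a, o, i → 5 syllables.
σ1/σ2 boundary: cluster /gvz/ — the longest permitted-onset suffix is /z/; onset = /z/, preceding coda = /gv/.
σ2/σ3 boundary: just /g/ — single C goes to the following onset.
σ3/σ4 boundary: /v/ → onset of the next syllable (single consonants are always licit onsets).
σ4/σ5 boundary: just /b/ — single C goes to the following onset.
So the parse is blogv.zi.ga.vo.bim.
Classifying each syllable: /blogv/ (closed), /zi/ (open), /ga/ (open), /vo/ (open), /bim/ (closed).
Open syllables: 3.

3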